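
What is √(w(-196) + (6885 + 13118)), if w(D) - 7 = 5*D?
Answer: √19030 ≈ 137.95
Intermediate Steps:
w(D) = 7 + 5*D
√(w(-196) + (6885 + 13118)) = √((7 + 5*(-196)) + (6885 + 13118)) = √((7 - 980) + 20003) = √(-973 + 20003) = √19030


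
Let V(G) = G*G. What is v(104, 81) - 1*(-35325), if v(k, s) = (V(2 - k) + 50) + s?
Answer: 45860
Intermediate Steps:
V(G) = G²
v(k, s) = 50 + s + (2 - k)² (v(k, s) = ((2 - k)² + 50) + s = (50 + (2 - k)²) + s = 50 + s + (2 - k)²)
v(104, 81) - 1*(-35325) = (50 + 81 + (-2 + 104)²) - 1*(-35325) = (50 + 81 + 102²) + 35325 = (50 + 81 + 10404) + 35325 = 10535 + 35325 = 45860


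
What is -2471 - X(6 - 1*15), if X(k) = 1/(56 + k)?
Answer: -116138/47 ≈ -2471.0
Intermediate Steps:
-2471 - X(6 - 1*15) = -2471 - 1/(56 + (6 - 1*15)) = -2471 - 1/(56 + (6 - 15)) = -2471 - 1/(56 - 9) = -2471 - 1/47 = -116138/47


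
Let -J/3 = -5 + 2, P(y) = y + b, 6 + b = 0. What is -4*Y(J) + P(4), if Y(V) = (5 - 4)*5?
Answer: -22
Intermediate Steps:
b = -6 (b = -6 + 0 = -6)
P(y) = -6 + y (P(y) = y - 6 = -6 + y)
J = 9 (J = -3*(-5 + 2) = -3*(-3) = 9)
Y(V) = 5 (Y(V) = 1*5 = 5)
-4*Y(J) + P(4) = -4*5 + (-6 + 4) = -20 - 2 = -22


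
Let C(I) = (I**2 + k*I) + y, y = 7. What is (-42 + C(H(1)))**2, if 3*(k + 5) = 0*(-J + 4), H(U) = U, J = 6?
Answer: 1521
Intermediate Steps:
k = -5 (k = -5 + (0*(-1*6 + 4))/3 = -5 + (0*(-6 + 4))/3 = -5 + (0*(-2))/3 = -5 + (1/3)*0 = -5 + 0 = -5)
C(I) = 7 + I**2 - 5*I (C(I) = (I**2 - 5*I) + 7 = 7 + I**2 - 5*I)
(-42 + C(H(1)))**2 = (-42 + (7 + 1**2 - 5*1))**2 = (-42 + (7 + 1 - 5))**2 = (-42 + 3)**2 = (-39)**2 = 1521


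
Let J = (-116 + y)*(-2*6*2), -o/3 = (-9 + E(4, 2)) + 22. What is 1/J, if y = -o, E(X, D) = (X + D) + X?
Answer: 1/1128 ≈ 0.00088653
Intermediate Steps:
E(X, D) = D + 2*X (E(X, D) = (D + X) + X = D + 2*X)
o = -69 (o = -3*((-9 + (2 + 2*4)) + 22) = -3*((-9 + (2 + 8)) + 22) = -3*((-9 + 10) + 22) = -3*(1 + 22) = -3*23 = -69)
y = 69 (y = -1*(-69) = 69)
J = 1128 (J = (-116 + 69)*(-2*6*2) = -(-564)*2 = -47*(-24) = 1128)
1/J = 1/1128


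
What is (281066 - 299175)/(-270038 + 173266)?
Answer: 1393/7444 ≈ 0.18713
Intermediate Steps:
(281066 - 299175)/(-270038 + 173266) = -18109/(-96772) = -18109*(-1/96772) = 1393/7444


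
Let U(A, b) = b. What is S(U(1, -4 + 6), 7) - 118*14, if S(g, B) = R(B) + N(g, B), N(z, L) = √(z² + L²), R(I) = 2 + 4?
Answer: -1646 + √53 ≈ -1638.7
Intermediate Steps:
R(I) = 6
N(z, L) = √(L² + z²)
S(g, B) = 6 + √(B² + g²)
S(U(1, -4 + 6), 7) - 118*14 = (6 + √(7² + (-4 + 6)²)) - 118*14 = (6 + √(49 + 2²)) - 1652 = (6 + √(49 + 4)) - 1652 = (6 + √53) - 1652 = -1646 + √53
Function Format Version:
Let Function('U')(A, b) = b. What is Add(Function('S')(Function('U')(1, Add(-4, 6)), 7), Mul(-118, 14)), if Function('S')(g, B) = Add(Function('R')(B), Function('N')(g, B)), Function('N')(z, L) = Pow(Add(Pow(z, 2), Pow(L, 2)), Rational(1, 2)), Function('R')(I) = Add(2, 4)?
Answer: Add(-1646, Pow(53, Rational(1, 2))) ≈ -1638.7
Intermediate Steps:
Function('R')(I) = 6
Function('N')(z, L) = Pow(Add(Pow(L, 2), Pow(z, 2)), Rational(1, 2))
Function('S')(g, B) = Add(6, Pow(Add(Pow(B, 2), Pow(g, 2)), Rational(1, 2)))
Add(Function('S')(Function('U')(1, Add(-4, 6)), 7), Mul(-118, 14)) = Add(Add(6, Pow(Add(Pow(7, 2), Pow(Add(-4, 6), 2)), Rational(1, 2))), Mul(-118, 14)) = Add(Add(6, Pow(Add(49, Pow(2, 2)), Rational(1, 2))), -1652) = Add(Add(6, Pow(Add(49, 4), Rational(1, 2))), -1652) = Add(Add(6, Pow(53, Rational(1, 2))), -1652) = Add(-1646, Pow(53, Rational(1, 2)))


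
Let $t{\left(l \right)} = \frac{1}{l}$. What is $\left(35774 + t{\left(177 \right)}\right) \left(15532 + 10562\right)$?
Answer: $\frac{55075727302}{59} \approx 9.3349 \cdot 10^{8}$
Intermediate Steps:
$\left(35774 + t{\left(177 \right)}\right) \left(15532 + 10562\right) = \left(35774 + \frac{1}{177}\right) \left(15532 + 10562\right) = \left(35774 + \frac{1}{177}\right) 26094 = \frac{6331999}{177} \cdot 26094 = \frac{55075727302}{59}$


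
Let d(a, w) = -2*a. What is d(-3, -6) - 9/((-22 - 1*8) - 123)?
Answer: 103/17 ≈ 6.0588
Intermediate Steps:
d(-3, -6) - 9/((-22 - 1*8) - 123) = -2*(-3) - 9/((-22 - 1*8) - 123) = 6 - 9/((-22 - 8) - 123) = 6 - 9/(-30 - 123) = 6 - 9/(-153) = 6 - 1/153*(-9) = 6 + 1/17 = 103/17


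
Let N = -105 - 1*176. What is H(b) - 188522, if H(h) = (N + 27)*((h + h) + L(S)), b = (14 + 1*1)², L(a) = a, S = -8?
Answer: -300790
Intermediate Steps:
N = -281 (N = -105 - 176 = -281)
b = 225 (b = (14 + 1)² = 15² = 225)
H(h) = 2032 - 508*h (H(h) = (-281 + 27)*((h + h) - 8) = -254*(2*h - 8) = -254*(-8 + 2*h) = 2032 - 508*h)
H(b) - 188522 = (2032 - 508*225) - 188522 = (2032 - 114300) - 188522 = -112268 - 188522 = -300790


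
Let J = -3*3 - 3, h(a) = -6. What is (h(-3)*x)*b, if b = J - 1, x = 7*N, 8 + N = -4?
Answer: -6552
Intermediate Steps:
N = -12 (N = -8 - 4 = -12)
x = -84 (x = 7*(-12) = -84)
J = -12 (J = -9 - 3 = -12)
b = -13 (b = -12 - 1 = -13)
(h(-3)*x)*b = -6*(-84)*(-13) = 504*(-13) = -6552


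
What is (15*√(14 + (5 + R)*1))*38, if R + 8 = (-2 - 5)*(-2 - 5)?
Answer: 1140*√15 ≈ 4415.2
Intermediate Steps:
R = 41 (R = -8 + (-2 - 5)*(-2 - 5) = -8 - 7*(-7) = -8 + 49 = 41)
(15*√(14 + (5 + R)*1))*38 = (15*√(14 + (5 + 41)*1))*38 = (15*√(14 + 46*1))*38 = (15*√(14 + 46))*38 = (15*√60)*38 = (15*(2*√15))*38 = (30*√15)*38 = 1140*√15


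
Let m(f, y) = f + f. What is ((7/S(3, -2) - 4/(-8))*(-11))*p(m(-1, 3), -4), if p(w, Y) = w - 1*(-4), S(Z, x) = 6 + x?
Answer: -99/2 ≈ -49.500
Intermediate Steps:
m(f, y) = 2*f
p(w, Y) = 4 + w (p(w, Y) = w + 4 = 4 + w)
((7/S(3, -2) - 4/(-8))*(-11))*p(m(-1, 3), -4) = ((7/(6 - 2) - 4/(-8))*(-11))*(4 + 2*(-1)) = ((7/4 - 4*(-⅛))*(-11))*(4 - 2) = ((7*(¼) + ½)*(-11))*2 = ((7/4 + ½)*(-11))*2 = ((9/4)*(-11))*2 = -99/4*2 = -99/2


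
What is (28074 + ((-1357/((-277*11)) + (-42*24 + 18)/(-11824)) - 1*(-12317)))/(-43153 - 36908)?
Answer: -727607511673/1442207965704 ≈ -0.50451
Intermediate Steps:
(28074 + ((-1357/((-277*11)) + (-42*24 + 18)/(-11824)) - 1*(-12317)))/(-43153 - 36908) = (28074 + ((-1357/(-3047) + (-1008 + 18)*(-1/11824)) + 12317))/(-80061) = (28074 + ((-1357*(-1/3047) - 990*(-1/11824)) + 12317))*(-1/80061) = (28074 + ((1357/3047 + 495/5912) + 12317))*(-1/80061) = (28074 + (9530849/18013864 + 12317))*(-1/80061) = (28074 + 221886293737/18013864)*(-1/80061) = (727607511673/18013864)*(-1/80061) = -727607511673/1442207965704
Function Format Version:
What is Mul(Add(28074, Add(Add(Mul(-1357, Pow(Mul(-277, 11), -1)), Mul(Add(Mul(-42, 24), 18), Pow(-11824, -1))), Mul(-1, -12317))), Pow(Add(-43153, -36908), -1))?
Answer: Rational(-727607511673, 1442207965704) ≈ -0.50451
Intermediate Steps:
Mul(Add(28074, Add(Add(Mul(-1357, Pow(Mul(-277, 11), -1)), Mul(Add(Mul(-42, 24), 18), Pow(-11824, -1))), Mul(-1, -12317))), Pow(Add(-43153, -36908), -1)) = Mul(Add(28074, Add(Add(Mul(-1357, Pow(-3047, -1)), Mul(Add(-1008, 18), Rational(-1, 11824))), 12317)), Pow(-80061, -1)) = Mul(Add(28074, Add(Add(Mul(-1357, Rational(-1, 3047)), Mul(-990, Rational(-1, 11824))), 12317)), Rational(-1, 80061)) = Mul(Add(28074, Add(Add(Rational(1357, 3047), Rational(495, 5912)), 12317)), Rational(-1, 80061)) = Mul(Add(28074, Add(Rational(9530849, 18013864), 12317)), Rational(-1, 80061)) = Mul(Add(28074, Rational(221886293737, 18013864)), Rational(-1, 80061)) = Mul(Rational(727607511673, 18013864), Rational(-1, 80061)) = Rational(-727607511673, 1442207965704)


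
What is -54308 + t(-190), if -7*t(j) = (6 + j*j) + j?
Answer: -416072/7 ≈ -59439.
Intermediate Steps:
t(j) = -6/7 - j/7 - j²/7 (t(j) = -((6 + j*j) + j)/7 = -((6 + j²) + j)/7 = -(6 + j + j²)/7 = -6/7 - j/7 - j²/7)
-54308 + t(-190) = -54308 + (-6/7 - ⅐*(-190) - ⅐*(-190)²) = -54308 + (-6/7 + 190/7 - ⅐*36100) = -54308 + (-6/7 + 190/7 - 36100/7) = -54308 - 35916/7 = -416072/7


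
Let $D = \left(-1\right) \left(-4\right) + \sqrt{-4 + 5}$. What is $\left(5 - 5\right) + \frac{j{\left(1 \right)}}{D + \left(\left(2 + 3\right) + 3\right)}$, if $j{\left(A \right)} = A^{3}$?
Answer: $\frac{1}{13} \approx 0.076923$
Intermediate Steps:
$D = 5$ ($D = 4 + \sqrt{1} = 4 + 1 = 5$)
$\left(5 - 5\right) + \frac{j{\left(1 \right)}}{D + \left(\left(2 + 3\right) + 3\right)} = \left(5 - 5\right) + \frac{1^{3}}{5 + \left(\left(2 + 3\right) + 3\right)} = \left(5 - 5\right) + 1 \frac{1}{5 + \left(5 + 3\right)} = 0 + 1 \frac{1}{5 + 8} = 0 + 1 \cdot \frac{1}{13} = 0 + \frac{1}{13} = \frac{1}{13}$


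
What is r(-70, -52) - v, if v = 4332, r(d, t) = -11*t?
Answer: -3760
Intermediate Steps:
r(-70, -52) - v = -11*(-52) - 1*4332 = 572 - 4332 = -3760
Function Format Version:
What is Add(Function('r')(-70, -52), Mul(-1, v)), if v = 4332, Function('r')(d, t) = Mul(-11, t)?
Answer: -3760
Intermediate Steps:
Add(Function('r')(-70, -52), Mul(-1, v)) = Add(Mul(-11, -52), Mul(-1, 4332)) = Add(572, -4332) = -3760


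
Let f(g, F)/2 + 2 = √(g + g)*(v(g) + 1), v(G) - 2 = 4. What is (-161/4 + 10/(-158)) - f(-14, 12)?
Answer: -11475/316 - 28*I*√7 ≈ -36.313 - 74.081*I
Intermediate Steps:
v(G) = 6 (v(G) = 2 + 4 = 6)
f(g, F) = -4 + 14*√2*√g (f(g, F) = -4 + 2*(√(g + g)*(6 + 1)) = -4 + 2*(√(2*g)*7) = -4 + 2*((√2*√g)*7) = -4 + 2*(7*√2*√g) = -4 + 14*√2*√g)
(-161/4 + 10/(-158)) - f(-14, 12) = (-161/4 + 10/(-158)) - (-4 + 14*√2*√(-14)) = (-161*¼ + 10*(-1/158)) - (-4 + 14*√2*(I*√14)) = (-161/4 - 5/79) - (-4 + 28*I*√7) = -12739/316 + (4 - 28*I*√7) = -11475/316 - 28*I*√7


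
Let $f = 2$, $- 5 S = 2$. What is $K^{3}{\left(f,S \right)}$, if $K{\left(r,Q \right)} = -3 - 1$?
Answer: $-64$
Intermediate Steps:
$S = - \frac{2}{5}$ ($S = \left(- \frac{1}{5}\right) 2 = - \frac{2}{5} \approx -0.4$)
$K{\left(r,Q \right)} = -4$
$K^{3}{\left(f,S \right)} = \left(-4\right)^{3} = -64$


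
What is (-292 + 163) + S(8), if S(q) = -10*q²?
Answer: -769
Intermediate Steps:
(-292 + 163) + S(8) = (-292 + 163) - 10*8² = -129 - 10*64 = -129 - 640 = -769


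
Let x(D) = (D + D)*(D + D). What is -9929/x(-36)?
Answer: -9929/5184 ≈ -1.9153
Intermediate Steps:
x(D) = 4*D² (x(D) = (2*D)*(2*D) = 4*D²)
-9929/x(-36) = -9929/(4*(-36)²) = -9929/(4*1296) = -9929/5184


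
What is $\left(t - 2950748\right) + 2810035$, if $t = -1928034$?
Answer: $-2068747$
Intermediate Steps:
$\left(t - 2950748\right) + 2810035 = \left(-1928034 - 2950748\right) + 2810035 = -4878782 + 2810035 = -2068747$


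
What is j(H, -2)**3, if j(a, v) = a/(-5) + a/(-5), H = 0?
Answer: 0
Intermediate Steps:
j(a, v) = -2*a/5 (j(a, v) = a*(-1/5) + a*(-1/5) = -a/5 - a/5 = -2*a/5)
j(H, -2)**3 = (-2/5*0)**3 = 0**3 = 0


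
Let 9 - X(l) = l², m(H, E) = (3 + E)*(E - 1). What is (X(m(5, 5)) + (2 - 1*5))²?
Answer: 1036324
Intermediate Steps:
m(H, E) = (-1 + E)*(3 + E) (m(H, E) = (3 + E)*(-1 + E) = (-1 + E)*(3 + E))
X(l) = 9 - l²
(X(m(5, 5)) + (2 - 1*5))² = ((9 - (-3 + 5² + 2*5)²) + (2 - 1*5))² = ((9 - (-3 + 25 + 10)²) + (2 - 5))² = ((9 - 1*32²) - 3)² = ((9 - 1*1024) - 3)² = ((9 - 1024) - 3)² = (-1015 - 3)² = (-1018)² = 1036324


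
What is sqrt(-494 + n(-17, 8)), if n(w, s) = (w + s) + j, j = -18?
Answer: I*sqrt(521) ≈ 22.825*I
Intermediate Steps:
n(w, s) = -18 + s + w (n(w, s) = (w + s) - 18 = (s + w) - 18 = -18 + s + w)
sqrt(-494 + n(-17, 8)) = sqrt(-494 + (-18 + 8 - 17)) = sqrt(-494 - 27) = sqrt(-521) = I*sqrt(521)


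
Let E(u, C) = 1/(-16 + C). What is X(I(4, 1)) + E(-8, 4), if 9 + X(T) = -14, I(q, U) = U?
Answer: -277/12 ≈ -23.083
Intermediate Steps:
X(T) = -23 (X(T) = -9 - 14 = -23)
X(I(4, 1)) + E(-8, 4) = -23 + 1/(-16 + 4) = -23 + 1/(-12) = -23 - 1/12 = -277/12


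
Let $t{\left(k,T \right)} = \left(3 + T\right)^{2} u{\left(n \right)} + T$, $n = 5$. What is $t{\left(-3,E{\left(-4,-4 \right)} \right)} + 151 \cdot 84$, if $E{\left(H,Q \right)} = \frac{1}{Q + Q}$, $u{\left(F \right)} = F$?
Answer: $\frac{814413}{64} \approx 12725.0$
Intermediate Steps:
$E{\left(H,Q \right)} = \frac{1}{2 Q}$
$t{\left(k,T \right)} = T + 5 \left(3 + T\right)^{2}$ ($t{\left(k,T \right)} = \left(3 + T\right)^{2} \cdot 5 + T = 5 \left(3 + T\right)^{2} + T = T + 5 \left(3 + T\right)^{2}$)
$t{\left(-3,E{\left(-4,-4 \right)} \right)} + 151 \cdot 84 = \left(\frac{1}{2 \left(-4\right)} + 5 \left(3 + \frac{1}{2 \left(-4\right)}\right)^{2}\right) + 151 \cdot 84 = \left(\frac{1}{2} \left(- \frac{1}{4}\right) + 5 \left(3 + \frac{1}{2} \left(- \frac{1}{4}\right)\right)^{2}\right) + 12684 = \left(- \frac{1}{8} + 5 \left(3 - \frac{1}{8}\right)^{2}\right) + 12684 = \left(- \frac{1}{8} + 5 \left(\frac{23}{8}\right)^{2}\right) + 12684 = \left(- \frac{1}{8} + 5 \cdot \frac{529}{64}\right) + 12684 = \left(- \frac{1}{8} + \frac{2645}{64}\right) + 12684 = \frac{2637}{64} + 12684 = \frac{814413}{64}$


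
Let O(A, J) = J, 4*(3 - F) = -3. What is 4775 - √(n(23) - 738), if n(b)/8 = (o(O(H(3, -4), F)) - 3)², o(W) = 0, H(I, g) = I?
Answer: 4775 - 3*I*√74 ≈ 4775.0 - 25.807*I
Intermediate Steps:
F = 15/4 (F = 3 - ¼*(-3) = 3 + ¾ = 15/4 ≈ 3.7500)
n(b) = 72 (n(b) = 8*(0 - 3)² = 8*(-3)² = 8*9 = 72)
4775 - √(n(23) - 738) = 4775 - √(72 - 738) = 4775 - √(-666) = 4775 - 3*I*√74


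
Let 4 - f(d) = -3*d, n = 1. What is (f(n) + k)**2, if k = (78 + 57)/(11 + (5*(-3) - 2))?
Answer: 961/4 ≈ 240.25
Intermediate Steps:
f(d) = 4 + 3*d (f(d) = 4 - (-3)*d = 4 + 3*d)
k = -45/2 (k = 135/(11 + (-15 - 2)) = 135/(11 - 17) = 135/(-6) = 135*(-1/6) = -45/2 ≈ -22.500)
(f(n) + k)**2 = ((4 + 3*1) - 45/2)**2 = ((4 + 3) - 45/2)**2 = (7 - 45/2)**2 = (-31/2)**2 = 961/4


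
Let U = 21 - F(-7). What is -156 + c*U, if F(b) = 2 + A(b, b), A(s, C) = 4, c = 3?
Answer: -111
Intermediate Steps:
F(b) = 6 (F(b) = 2 + 4 = 6)
U = 15 (U = 21 - 1*6 = 21 - 6 = 15)
-156 + c*U = -156 + 3*15 = -156 + 45 = -111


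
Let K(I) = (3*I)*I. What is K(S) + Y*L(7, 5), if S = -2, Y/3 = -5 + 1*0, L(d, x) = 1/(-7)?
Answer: 99/7 ≈ 14.143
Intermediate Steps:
L(d, x) = -⅐
Y = -15 (Y = 3*(-5 + 1*0) = 3*(-5 + 0) = 3*(-5) = -15)
K(I) = 3*I²
K(S) + Y*L(7, 5) = 3*(-2)² - 15*(-⅐) = 3*4 + 15/7 = 12 + 15/7 = 99/7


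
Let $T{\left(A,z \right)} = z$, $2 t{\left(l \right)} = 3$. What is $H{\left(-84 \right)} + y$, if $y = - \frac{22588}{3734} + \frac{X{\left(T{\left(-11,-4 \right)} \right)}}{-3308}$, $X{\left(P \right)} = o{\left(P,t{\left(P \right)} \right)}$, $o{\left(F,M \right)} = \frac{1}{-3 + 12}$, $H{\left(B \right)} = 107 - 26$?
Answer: $\frac{4166083409}{55584324} \approx 74.951$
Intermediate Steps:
$t{\left(l \right)} = \frac{3}{2}$ ($t{\left(l \right)} = \frac{1}{2} \cdot 3 = \frac{3}{2}$)
$H{\left(B \right)} = 81$
$o{\left(F,M \right)} = \frac{1}{9}$
$X{\left(P \right)} = \frac{1}{9}$
$y = - \frac{336246835}{55584324}$ ($y = - \frac{22588}{3734} + \frac{1}{9 \left(-3308\right)} = \left(-22588\right) \frac{1}{3734} + \frac{1}{9} \left(- \frac{1}{3308}\right) = - \frac{11294}{1867} - \frac{1}{29772} = - \frac{336246835}{55584324} \approx -6.0493$)
$H{\left(-84 \right)} + y = 81 - \frac{336246835}{55584324} = \frac{4166083409}{55584324}$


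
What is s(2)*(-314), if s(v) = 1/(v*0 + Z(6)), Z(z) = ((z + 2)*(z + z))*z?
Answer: -157/288 ≈ -0.54514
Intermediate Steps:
Z(z) = 2*z²*(2 + z) (Z(z) = ((2 + z)*(2*z))*z = (2*z*(2 + z))*z = 2*z²*(2 + z))
s(v) = 1/576 (s(v) = 1/(v*0 + 2*6²*(2 + 6)) = 1/(0 + 2*36*8) = 1/(0 + 576) = 1/576)
s(2)*(-314) = (1/576)*(-314) = -157/288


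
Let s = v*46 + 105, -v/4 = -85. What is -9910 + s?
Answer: 5835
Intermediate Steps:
v = 340 (v = -4*(-85) = 340)
s = 15745 (s = 340*46 + 105 = 15640 + 105 = 15745)
-9910 + s = -9910 + 15745 = 5835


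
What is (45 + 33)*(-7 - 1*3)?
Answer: -780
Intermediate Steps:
(45 + 33)*(-7 - 1*3) = 78*(-7 - 3) = 78*(-10) = -780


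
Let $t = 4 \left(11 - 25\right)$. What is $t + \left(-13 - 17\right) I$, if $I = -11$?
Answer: $274$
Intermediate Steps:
$t = -56$ ($t = 4 \left(-14\right) = -56$)
$t + \left(-13 - 17\right) I = -56 + \left(-13 - 17\right) \left(-11\right) = -56 - -330 = -56 + 330 = 274$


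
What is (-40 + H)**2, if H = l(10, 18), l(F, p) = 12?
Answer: 784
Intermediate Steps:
H = 12
(-40 + H)**2 = (-40 + 12)**2 = (-28)**2 = 784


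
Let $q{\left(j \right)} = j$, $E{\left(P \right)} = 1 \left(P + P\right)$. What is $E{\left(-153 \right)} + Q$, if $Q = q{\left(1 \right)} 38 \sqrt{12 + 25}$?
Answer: $-306 + 38 \sqrt{37} \approx -74.855$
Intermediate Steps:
$E{\left(P \right)} = 2 P$ ($E{\left(P \right)} = 1 \cdot 2 P = 2 P$)
$Q = 38 \sqrt{37}$ ($Q = 1 \cdot 38 \sqrt{12 + 25} = 38 \sqrt{37} \approx 231.15$)
$E{\left(-153 \right)} + Q = 2 \left(-153\right) + 38 \sqrt{37} = -306 + 38 \sqrt{37}$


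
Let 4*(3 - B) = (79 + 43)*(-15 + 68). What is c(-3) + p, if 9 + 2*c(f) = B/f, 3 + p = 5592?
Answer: 70241/12 ≈ 5853.4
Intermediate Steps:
p = 5589 (p = -3 + 5592 = 5589)
B = -3227/2 (B = 3 - (79 + 43)*(-15 + 68)/4 = 3 - 61*53/2 = 3 - ¼*6466 = 3 - 3233/2 = -3227/2 ≈ -1613.5)
c(f) = -9/2 - 3227/(4*f) (c(f) = -9/2 + (-3227/(2*f))/2 = -9/2 - 3227/(4*f))
c(-3) + p = (¼)*(-3227 - 18*(-3))/(-3) + 5589 = (¼)*(-⅓)*(-3227 + 54) + 5589 = (¼)*(-⅓)*(-3173) + 5589 = 3173/12 + 5589 = 70241/12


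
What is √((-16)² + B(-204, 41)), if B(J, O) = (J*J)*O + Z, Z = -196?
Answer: 2*√426579 ≈ 1306.3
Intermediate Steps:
B(J, O) = -196 + O*J² (B(J, O) = (J*J)*O - 196 = J²*O - 196 = O*J² - 196 = -196 + O*J²)
√((-16)² + B(-204, 41)) = √((-16)² + (-196 + 41*(-204)²)) = √(256 + (-196 + 41*41616)) = √(256 + (-196 + 1706256)) = √(256 + 1706060) = √1706316 = 2*√426579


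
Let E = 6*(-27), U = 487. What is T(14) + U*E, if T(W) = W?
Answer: -78880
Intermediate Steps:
E = -162
T(14) + U*E = 14 + 487*(-162) = 14 - 78894 = -78880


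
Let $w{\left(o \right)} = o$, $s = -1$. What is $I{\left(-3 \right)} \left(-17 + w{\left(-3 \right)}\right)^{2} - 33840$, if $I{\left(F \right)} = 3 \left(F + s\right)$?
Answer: $-38640$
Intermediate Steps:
$I{\left(F \right)} = -3 + 3 F$ ($I{\left(F \right)} = 3 \left(F - 1\right) = 3 \left(-1 + F\right) = -3 + 3 F$)
$I{\left(-3 \right)} \left(-17 + w{\left(-3 \right)}\right)^{2} - 33840 = \left(-3 + 3 \left(-3\right)\right) \left(-17 - 3\right)^{2} - 33840 = \left(-3 - 9\right) \left(-20\right)^{2} - 33840 = \left(-12\right) 400 - 33840 = -4800 - 33840 = -38640$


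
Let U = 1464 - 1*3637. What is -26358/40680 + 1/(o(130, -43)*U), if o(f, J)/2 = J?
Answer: -410474137/633516420 ≈ -0.64793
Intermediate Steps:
o(f, J) = 2*J
U = -2173 (U = 1464 - 3637 = -2173)
-26358/40680 + 1/(o(130, -43)*U) = -26358/40680 + 1/((2*(-43))*(-2173)) = -26358*1/40680 - 1/2173/(-86) = -4393/6780 - 1/86*(-1/2173) = -4393/6780 + 1/186878 = -410474137/633516420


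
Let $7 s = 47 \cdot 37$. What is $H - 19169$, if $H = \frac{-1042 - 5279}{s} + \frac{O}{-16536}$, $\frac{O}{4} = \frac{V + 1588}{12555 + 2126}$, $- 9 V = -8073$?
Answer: $- \frac{2025821746980467}{105542090706} \approx -19194.0$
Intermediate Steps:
$V = 897$ ($V = \left(- \frac{1}{9}\right) \left(-8073\right) = 897$)
$s = \frac{1739}{7}$ ($s = \frac{47 \cdot 37}{7} = \frac{1}{7} \cdot 1739 = \frac{1739}{7} \approx 248.43$)
$O = \frac{9940}{14681}$ ($O = 4 \frac{897 + 1588}{12555 + 2126} = 4 \cdot \frac{2485}{14681} = \frac{9940}{14681} \approx 0.67707$)
$H = - \frac{2685410237153}{105542090706}$ ($H = \frac{-1042 - 5279}{\frac{1739}{7}} + \frac{9940}{14681 \left(-16536\right)} = \left(-1042 - 5279\right) \frac{7}{1739} + \frac{9940}{14681} \left(- \frac{1}{16536}\right) = \left(-6321\right) \frac{7}{1739} - \frac{2485}{60691254} = - \frac{44247}{1739} - \frac{2485}{60691254} = - \frac{2685410237153}{105542090706} \approx -25.444$)
$H - 19169 = - \frac{2685410237153}{105542090706} - 19169 = - \frac{2025821746980467}{105542090706}$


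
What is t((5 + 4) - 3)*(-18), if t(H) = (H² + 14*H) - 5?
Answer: -2070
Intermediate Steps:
t(H) = -5 + H² + 14*H
t((5 + 4) - 3)*(-18) = (-5 + ((5 + 4) - 3)² + 14*((5 + 4) - 3))*(-18) = (-5 + (9 - 3)² + 14*(9 - 3))*(-18) = (-5 + 6² + 14*6)*(-18) = (-5 + 36 + 84)*(-18) = 115*(-18) = -2070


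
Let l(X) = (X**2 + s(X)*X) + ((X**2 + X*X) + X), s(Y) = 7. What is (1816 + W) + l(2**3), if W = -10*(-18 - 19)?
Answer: 2442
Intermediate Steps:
l(X) = 3*X**2 + 8*X (l(X) = (X**2 + 7*X) + ((X**2 + X*X) + X) = (X**2 + 7*X) + ((X**2 + X**2) + X) = (X**2 + 7*X) + (2*X**2 + X) = (X**2 + 7*X) + (X + 2*X**2) = 3*X**2 + 8*X)
W = 370 (W = -10*(-37) = 370)
(1816 + W) + l(2**3) = (1816 + 370) + 2**3*(8 + 3*2**3) = 2186 + 8*(8 + 3*8) = 2186 + 8*(8 + 24) = 2186 + 8*32 = 2186 + 256 = 2442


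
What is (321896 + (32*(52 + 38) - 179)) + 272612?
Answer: 597209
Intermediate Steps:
(321896 + (32*(52 + 38) - 179)) + 272612 = (321896 + (32*90 - 179)) + 272612 = (321896 + (2880 - 179)) + 272612 = (321896 + 2701) + 272612 = 324597 + 272612 = 597209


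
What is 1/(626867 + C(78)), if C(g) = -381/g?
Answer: 26/16298415 ≈ 1.5952e-6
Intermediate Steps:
1/(626867 + C(78)) = 1/(626867 - 381/78) = 1/(626867 - 381*1/78) = 1/(626867 - 127/26) = 1/(16298415/26) = 26/16298415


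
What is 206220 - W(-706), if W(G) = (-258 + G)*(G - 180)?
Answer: -647884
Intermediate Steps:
W(G) = (-258 + G)*(-180 + G)
206220 - W(-706) = 206220 - (46440 + (-706)² - 438*(-706)) = 206220 - (46440 + 498436 + 309228) = 206220 - 1*854104 = 206220 - 854104 = -647884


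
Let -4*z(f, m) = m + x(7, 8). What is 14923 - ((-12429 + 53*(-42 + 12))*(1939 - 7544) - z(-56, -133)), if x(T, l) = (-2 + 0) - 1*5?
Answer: -78561537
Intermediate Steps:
x(T, l) = -7 (x(T, l) = -2 - 5 = -7)
z(f, m) = 7/4 - m/4 (z(f, m) = -(m - 7)/4 = -(-7 + m)/4 = 7/4 - m/4)
14923 - ((-12429 + 53*(-42 + 12))*(1939 - 7544) - z(-56, -133)) = 14923 - ((-12429 + 53*(-42 + 12))*(1939 - 7544) - (7/4 - ¼*(-133))) = 14923 - ((-12429 + 53*(-30))*(-5605) - (7/4 + 133/4)) = 14923 - ((-12429 - 1590)*(-5605) - 1*35) = 14923 - (-14019*(-5605) - 35) = 14923 - (78576495 - 35) = 14923 - 1*78576460 = 14923 - 78576460 = -78561537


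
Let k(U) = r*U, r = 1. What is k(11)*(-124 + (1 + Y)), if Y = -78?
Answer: -2211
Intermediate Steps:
k(U) = U (k(U) = 1*U = U)
k(11)*(-124 + (1 + Y)) = 11*(-124 + (1 - 78)) = 11*(-124 - 77) = 11*(-201) = -2211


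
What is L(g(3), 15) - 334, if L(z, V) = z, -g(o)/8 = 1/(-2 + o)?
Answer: -342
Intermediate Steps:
g(o) = -8/(-2 + o)
L(g(3), 15) - 334 = -8/(-2 + 3) - 334 = -8/1 - 334 = -8*1 - 334 = -8 - 334 = -342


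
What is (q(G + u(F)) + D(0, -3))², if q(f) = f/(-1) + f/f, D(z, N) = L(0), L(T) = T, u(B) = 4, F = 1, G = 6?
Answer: 81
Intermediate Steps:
D(z, N) = 0
q(f) = 1 - f (q(f) = f*(-1) + 1 = -f + 1 = 1 - f)
(q(G + u(F)) + D(0, -3))² = ((1 - (6 + 4)) + 0)² = ((1 - 1*10) + 0)² = ((1 - 10) + 0)² = (-9 + 0)² = (-9)² = 81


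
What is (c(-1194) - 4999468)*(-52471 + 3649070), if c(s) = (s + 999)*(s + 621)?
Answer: -17579215620067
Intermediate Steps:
c(s) = (621 + s)*(999 + s) (c(s) = (999 + s)*(621 + s) = (621 + s)*(999 + s))
(c(-1194) - 4999468)*(-52471 + 3649070) = ((620379 + (-1194)² + 1620*(-1194)) - 4999468)*(-52471 + 3649070) = ((620379 + 1425636 - 1934280) - 4999468)*3596599 = (111735 - 4999468)*3596599 = -4887733*3596599 = -17579215620067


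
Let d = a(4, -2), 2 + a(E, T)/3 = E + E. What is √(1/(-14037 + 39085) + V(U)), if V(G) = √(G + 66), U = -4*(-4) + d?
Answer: √1568512022/12524 ≈ 3.1623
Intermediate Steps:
a(E, T) = -6 + 6*E (a(E, T) = -6 + 3*(E + E) = -6 + 3*(2*E) = -6 + 6*E)
d = 18 (d = -6 + 6*4 = -6 + 24 = 18)
U = 34 (U = -4*(-4) + 18 = 16 + 18 = 34)
V(G) = √(66 + G)
√(1/(-14037 + 39085) + V(U)) = √(1/(-14037 + 39085) + √(66 + 34)) = √(1/25048 + √100) = √(1/25048 + 10) = √(250481/25048) = √1568512022/12524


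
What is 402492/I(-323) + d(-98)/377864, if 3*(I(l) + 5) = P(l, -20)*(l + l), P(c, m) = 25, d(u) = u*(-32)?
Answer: -57026377228/763521445 ≈ -74.689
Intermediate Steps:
d(u) = -32*u
I(l) = -5 + 50*l/3 (I(l) = -5 + (25*(l + l))/3 = -5 + (25*(2*l))/3 = -5 + (50*l)/3 = -5 + 50*l/3)
402492/I(-323) + d(-98)/377864 = 402492/(-5 + (50/3)*(-323)) - 32*(-98)/377864 = 402492/(-5 - 16150/3) + 3136*(1/377864) = 402492/(-16165/3) + 392/47233 = 402492*(-3/16165) + 392/47233 = -1207476/16165 + 392/47233 = -57026377228/763521445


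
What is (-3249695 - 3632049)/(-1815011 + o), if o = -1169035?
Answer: 3440872/1492023 ≈ 2.3062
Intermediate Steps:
(-3249695 - 3632049)/(-1815011 + o) = (-3249695 - 3632049)/(-1815011 - 1169035) = -6881744/(-2984046) = -6881744*(-1/2984046) = 3440872/1492023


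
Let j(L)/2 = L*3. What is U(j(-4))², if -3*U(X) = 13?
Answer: 169/9 ≈ 18.778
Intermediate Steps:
j(L) = 6*L (j(L) = 2*(L*3) = 2*(3*L) = 6*L)
U(X) = -13/3 (U(X) = -⅓*13 = -13/3)
U(j(-4))² = (-13/3)² = 169/9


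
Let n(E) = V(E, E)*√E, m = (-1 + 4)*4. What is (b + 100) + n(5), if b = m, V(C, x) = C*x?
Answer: 112 + 25*√5 ≈ 167.90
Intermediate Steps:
m = 12 (m = 3*4 = 12)
n(E) = E^(5/2) (n(E) = (E*E)*√E = E²*√E = E^(5/2))
b = 12
(b + 100) + n(5) = (12 + 100) + 5^(5/2) = 112 + 25*√5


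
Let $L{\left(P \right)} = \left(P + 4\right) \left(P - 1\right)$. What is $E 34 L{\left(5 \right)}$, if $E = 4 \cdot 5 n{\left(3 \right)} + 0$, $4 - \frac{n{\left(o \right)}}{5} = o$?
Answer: $122400$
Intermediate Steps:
$n{\left(o \right)} = 20 - 5 o$
$E = 100$ ($E = 4 \cdot 5 \left(20 - 15\right) + 0 = 20 \left(20 - 15\right) + 0 = 20 \cdot 5 + 0 = 100 + 0 = 100$)
$L{\left(P \right)} = \left(-1 + P\right) \left(4 + P\right)$ ($L{\left(P \right)} = \left(4 + P\right) \left(-1 + P\right) = \left(-1 + P\right) \left(4 + P\right)$)
$E 34 L{\left(5 \right)} = 100 \cdot 34 \left(-4 + 5^{2} + 3 \cdot 5\right) = 3400 \left(-4 + 25 + 15\right) = 3400 \cdot 36 = 122400$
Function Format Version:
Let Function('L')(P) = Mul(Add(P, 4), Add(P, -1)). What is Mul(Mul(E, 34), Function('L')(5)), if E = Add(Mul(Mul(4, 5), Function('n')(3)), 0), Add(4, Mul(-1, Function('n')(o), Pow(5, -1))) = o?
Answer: 122400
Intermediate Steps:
Function('n')(o) = Add(20, Mul(-5, o))
E = 100 (E = Add(Mul(Mul(4, 5), Add(20, Mul(-5, 3))), 0) = Add(Mul(20, Add(20, -15)), 0) = Add(Mul(20, 5), 0) = Add(100, 0) = 100)
Function('L')(P) = Mul(Add(-1, P), Add(4, P)) (Function('L')(P) = Mul(Add(4, P), Add(-1, P)) = Mul(Add(-1, P), Add(4, P)))
Mul(Mul(E, 34), Function('L')(5)) = Mul(Mul(100, 34), Add(-4, Pow(5, 2), Mul(3, 5))) = Mul(3400, Add(-4, 25, 15)) = Mul(3400, 36) = 122400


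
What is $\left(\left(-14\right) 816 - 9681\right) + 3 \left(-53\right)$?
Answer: $-21264$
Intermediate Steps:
$\left(\left(-14\right) 816 - 9681\right) + 3 \left(-53\right) = \left(-11424 - 9681\right) - 159 = -21105 - 159 = -21264$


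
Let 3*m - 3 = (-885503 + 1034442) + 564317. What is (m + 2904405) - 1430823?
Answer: 1711335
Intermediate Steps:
m = 237753 (m = 1 + ((-885503 + 1034442) + 564317)/3 = 1 + (148939 + 564317)/3 = 1 + (1/3)*713256 = 1 + 237752 = 237753)
(m + 2904405) - 1430823 = (237753 + 2904405) - 1430823 = 3142158 - 1430823 = 1711335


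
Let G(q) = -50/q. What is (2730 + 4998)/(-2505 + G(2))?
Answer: -168/55 ≈ -3.0545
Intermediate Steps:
(2730 + 4998)/(-2505 + G(2)) = (2730 + 4998)/(-2505 - 50/2) = 7728/(-2505 - 50*1/2) = 7728/(-2505 - 25) = 7728/(-2530) = 7728*(-1/2530) = -168/55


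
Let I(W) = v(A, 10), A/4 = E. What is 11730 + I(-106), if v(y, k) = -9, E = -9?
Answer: 11721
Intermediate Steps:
A = -36 (A = 4*(-9) = -36)
I(W) = -9
11730 + I(-106) = 11730 - 9 = 11721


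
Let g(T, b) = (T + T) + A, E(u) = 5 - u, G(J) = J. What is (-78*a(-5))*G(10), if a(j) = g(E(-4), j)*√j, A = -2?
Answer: -12480*I*√5 ≈ -27906.0*I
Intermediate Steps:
g(T, b) = -2 + 2*T (g(T, b) = (T + T) - 2 = 2*T - 2 = -2 + 2*T)
a(j) = 16*√j (a(j) = (-2 + 2*(5 - 1*(-4)))*√j = (-2 + 2*(5 + 4))*√j = (-2 + 2*9)*√j = (-2 + 18)*√j = 16*√j)
(-78*a(-5))*G(10) = -1248*√(-5)*10 = -1248*I*√5*10 = -12480*I*√5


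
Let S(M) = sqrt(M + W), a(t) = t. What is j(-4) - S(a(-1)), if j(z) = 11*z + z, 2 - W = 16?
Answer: -48 - I*sqrt(15) ≈ -48.0 - 3.873*I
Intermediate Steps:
W = -14 (W = 2 - 1*16 = 2 - 16 = -14)
S(M) = sqrt(-14 + M) (S(M) = sqrt(M - 14) = sqrt(-14 + M))
j(z) = 12*z
j(-4) - S(a(-1)) = 12*(-4) - sqrt(-14 - 1) = -48 - sqrt(-15) = -48 - I*sqrt(15)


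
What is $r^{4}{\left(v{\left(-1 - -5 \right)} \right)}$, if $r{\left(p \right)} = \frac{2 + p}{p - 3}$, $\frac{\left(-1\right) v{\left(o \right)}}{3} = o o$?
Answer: $\frac{4477456}{6765201} \approx 0.66184$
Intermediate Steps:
$v{\left(o \right)} = - 3 o^{2}$ ($v{\left(o \right)} = - 3 o o = - 3 o^{2}$)
$r{\left(p \right)} = \frac{2 + p}{-3 + p}$
$r^{4}{\left(v{\left(-1 - -5 \right)} \right)} = \left(\frac{2 - 3 \left(-1 - -5\right)^{2}}{-3 - 3 \left(-1 - -5\right)^{2}}\right)^{4} = \left(\frac{2 - 3 \left(-1 + 5\right)^{2}}{-3 - 3 \left(-1 + 5\right)^{2}}\right)^{4} = \left(\frac{2 - 3 \cdot 4^{2}}{-3 - 3 \cdot 4^{2}}\right)^{4} = \left(\frac{2 - 48}{-3 - 48}\right)^{4} = \left(\frac{1}{-51} \left(-46\right)\right)^{4} = \left(\left(- \frac{1}{51}\right) \left(-46\right)\right)^{4} = \left(\frac{46}{51}\right)^{4} = \frac{4477456}{6765201}$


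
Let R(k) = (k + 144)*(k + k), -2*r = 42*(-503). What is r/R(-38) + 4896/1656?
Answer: 304859/185288 ≈ 1.6453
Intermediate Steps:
r = 10563 (r = -21*(-503) = -½*(-21126) = 10563)
R(k) = 2*k*(144 + k) (R(k) = (144 + k)*(2*k) = 2*k*(144 + k))
r/R(-38) + 4896/1656 = 10563/((2*(-38)*(144 - 38))) + 4896/1656 = 10563/((2*(-38)*106)) + 4896*(1/1656) = 10563/(-8056) + 68/23 = 10563*(-1/8056) + 68/23 = -10563/8056 + 68/23 = 304859/185288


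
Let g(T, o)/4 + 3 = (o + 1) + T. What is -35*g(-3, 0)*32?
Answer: 22400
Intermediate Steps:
g(T, o) = -8 + 4*T + 4*o (g(T, o) = -12 + 4*((o + 1) + T) = -12 + 4*((1 + o) + T) = -12 + 4*(1 + T + o) = -12 + (4 + 4*T + 4*o) = -8 + 4*T + 4*o)
-35*g(-3, 0)*32 = -35*(-8 + 4*(-3) + 4*0)*32 = -35*(-8 - 12 + 0)*32 = -35*(-20)*32 = 700*32 = 22400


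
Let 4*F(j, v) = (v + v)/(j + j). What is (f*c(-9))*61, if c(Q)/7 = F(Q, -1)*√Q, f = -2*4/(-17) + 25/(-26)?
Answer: -92659*I/5304 ≈ -17.47*I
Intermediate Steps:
f = -217/442 (f = -8*(-1/17) + 25*(-1/26) = 8/17 - 25/26 = -217/442 ≈ -0.49095)
F(j, v) = v/(4*j) (F(j, v) = ((v + v)/(j + j))/4 = ((2*v)/((2*j)))/4 = ((2*v)*(1/(2*j)))/4 = (v/j)/4 = v/(4*j))
c(Q) = -7/(4*√Q) (c(Q) = 7*(((¼)*(-1)/Q)*√Q) = 7*((-1/(4*Q))*√Q) = 7*(-1/(4*√Q)) = -7/(4*√Q))
(f*c(-9))*61 = -(-1519)/(1768*√(-9))*61 = -(-1519)*(-I/3)/1768*61 = -1519*I/5304*61 = -92659*I/5304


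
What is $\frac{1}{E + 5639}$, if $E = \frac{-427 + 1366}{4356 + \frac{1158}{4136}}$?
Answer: $\frac{3002929}{16934163915} \approx 0.00017733$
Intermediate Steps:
$E = \frac{647284}{3002929}$ ($E = \frac{939}{4356 + 1158 \cdot \frac{1}{4136}} = \frac{939}{4356 + \frac{579}{2068}} = \frac{939}{\frac{9008787}{2068}} = 939 \cdot \frac{2068}{9008787} = \frac{647284}{3002929} \approx 0.21555$)
$\frac{1}{E + 5639} = \frac{1}{\frac{647284}{3002929} + 5639} = \frac{1}{\frac{16934163915}{3002929}} = \frac{3002929}{16934163915}$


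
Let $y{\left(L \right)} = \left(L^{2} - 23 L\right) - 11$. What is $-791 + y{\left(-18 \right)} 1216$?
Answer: $883241$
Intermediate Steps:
$y{\left(L \right)} = -11 + L^{2} - 23 L$
$-791 + y{\left(-18 \right)} 1216 = -791 + \left(-11 + \left(-18\right)^{2} - -414\right) 1216 = -791 + \left(-11 + 324 + 414\right) 1216 = -791 + 727 \cdot 1216 = -791 + 884032 = 883241$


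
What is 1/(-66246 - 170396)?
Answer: -1/236642 ≈ -4.2258e-6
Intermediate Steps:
1/(-66246 - 170396) = 1/(-236642) = -1/236642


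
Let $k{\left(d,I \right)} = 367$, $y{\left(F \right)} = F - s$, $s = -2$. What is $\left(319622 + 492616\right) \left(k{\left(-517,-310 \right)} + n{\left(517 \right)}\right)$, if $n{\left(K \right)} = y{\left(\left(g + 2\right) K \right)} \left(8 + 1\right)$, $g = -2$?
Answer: $312711630$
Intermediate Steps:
$y{\left(F \right)} = 2 + F$ ($y{\left(F \right)} = F - -2 = F + 2 = 2 + F$)
$n{\left(K \right)} = 18$ ($n{\left(K \right)} = \left(2 + \left(-2 + 2\right) K\right) \left(8 + 1\right) = \left(2 + 0 K\right) 9 = \left(2 + 0\right) 9 = 2 \cdot 9 = 18$)
$\left(319622 + 492616\right) \left(k{\left(-517,-310 \right)} + n{\left(517 \right)}\right) = \left(319622 + 492616\right) \left(367 + 18\right) = 812238 \cdot 385 = 312711630$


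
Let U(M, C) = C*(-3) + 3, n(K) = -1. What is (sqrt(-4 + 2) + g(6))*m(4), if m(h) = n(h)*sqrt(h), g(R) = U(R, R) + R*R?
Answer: -42 - 2*I*sqrt(2) ≈ -42.0 - 2.8284*I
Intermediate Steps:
U(M, C) = 3 - 3*C (U(M, C) = -3*C + 3 = 3 - 3*C)
g(R) = 3 + R**2 - 3*R (g(R) = (3 - 3*R) + R*R = (3 - 3*R) + R**2 = 3 + R**2 - 3*R)
m(h) = -sqrt(h)
(sqrt(-4 + 2) + g(6))*m(4) = (sqrt(-4 + 2) + (3 + 6**2 - 3*6))*(-sqrt(4)) = (sqrt(-2) + (3 + 36 - 18))*(-1*2) = (I*sqrt(2) + 21)*(-2) = (21 + I*sqrt(2))*(-2) = -42 - 2*I*sqrt(2)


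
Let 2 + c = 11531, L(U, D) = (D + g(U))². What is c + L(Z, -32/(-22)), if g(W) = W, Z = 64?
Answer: 1913409/121 ≈ 15813.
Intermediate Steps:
L(U, D) = (D + U)²
c = 11529 (c = -2 + 11531 = 11529)
c + L(Z, -32/(-22)) = 11529 + (-32/(-22) + 64)² = 11529 + (-32*(-1/22) + 64)² = 11529 + (16/11 + 64)² = 11529 + (720/11)² = 11529 + 518400/121 = 1913409/121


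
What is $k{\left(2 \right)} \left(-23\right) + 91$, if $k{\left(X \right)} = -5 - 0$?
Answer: $206$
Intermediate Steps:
$k{\left(X \right)} = -5$ ($k{\left(X \right)} = -5 + 0 = -5$)
$k{\left(2 \right)} \left(-23\right) + 91 = \left(-5\right) \left(-23\right) + 91 = 115 + 91 = 206$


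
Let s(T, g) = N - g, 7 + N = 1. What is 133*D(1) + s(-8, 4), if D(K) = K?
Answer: 123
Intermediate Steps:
N = -6 (N = -7 + 1 = -6)
s(T, g) = -6 - g
133*D(1) + s(-8, 4) = 133*1 + (-6 - 1*4) = 133 + (-6 - 4) = 133 - 10 = 123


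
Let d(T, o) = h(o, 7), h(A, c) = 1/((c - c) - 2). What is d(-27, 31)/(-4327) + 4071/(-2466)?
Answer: -2935664/1778397 ≈ -1.6507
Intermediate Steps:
h(A, c) = -½ (h(A, c) = 1/(0 - 2) = 1/(-2) = -½)
d(T, o) = -½
d(-27, 31)/(-4327) + 4071/(-2466) = -½/(-4327) + 4071/(-2466) = -½*(-1/4327) + 4071*(-1/2466) = 1/8654 - 1357/822 = -2935664/1778397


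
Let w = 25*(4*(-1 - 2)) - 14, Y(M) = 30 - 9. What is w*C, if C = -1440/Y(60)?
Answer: 150720/7 ≈ 21531.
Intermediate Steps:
Y(M) = 21
C = -480/7 (C = -1440/21 = -1440*1/21 = -480/7 ≈ -68.571)
w = -314 (w = 25*(4*(-3)) - 14 = 25*(-12) - 14 = -300 - 14 = -314)
w*C = -314*(-480/7) = 150720/7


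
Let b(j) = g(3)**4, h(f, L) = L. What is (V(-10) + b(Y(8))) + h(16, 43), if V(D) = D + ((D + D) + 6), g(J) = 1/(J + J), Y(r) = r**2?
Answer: 24625/1296 ≈ 19.001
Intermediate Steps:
g(J) = 1/(2*J)
V(D) = 6 + 3*D (V(D) = D + (2*D + 6) = D + (6 + 2*D) = 6 + 3*D)
b(j) = 1/1296 (b(j) = ((1/2)/3)**4 = ((1/2)*(1/3))**4 = (1/6)**4 = 1/1296)
(V(-10) + b(Y(8))) + h(16, 43) = ((6 + 3*(-10)) + 1/1296) + 43 = ((6 - 30) + 1/1296) + 43 = (-24 + 1/1296) + 43 = -31103/1296 + 43 = 24625/1296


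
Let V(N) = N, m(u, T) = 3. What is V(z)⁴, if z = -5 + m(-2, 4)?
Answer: 16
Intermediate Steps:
z = -2 (z = -5 + 3 = -2)
V(z)⁴ = (-2)⁴ = 16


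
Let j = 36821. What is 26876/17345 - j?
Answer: -638633369/17345 ≈ -36819.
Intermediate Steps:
26876/17345 - j = 26876/17345 - 1*36821 = 26876*(1/17345) - 36821 = 26876/17345 - 36821 = -638633369/17345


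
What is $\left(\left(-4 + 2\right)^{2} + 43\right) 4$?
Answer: $188$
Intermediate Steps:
$\left(\left(-4 + 2\right)^{2} + 43\right) 4 = \left(\left(-2\right)^{2} + 43\right) 4 = \left(4 + 43\right) 4 = 47 \cdot 4 = 188$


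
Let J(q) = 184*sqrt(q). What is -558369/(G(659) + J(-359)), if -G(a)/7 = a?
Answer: 286195133/3714897 + 11415544*I*sqrt(359)/3714897 ≈ 77.04 + 58.223*I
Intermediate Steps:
G(a) = -7*a
-558369/(G(659) + J(-359)) = -558369/(-7*659 + 184*sqrt(-359)) = -558369/(-4613 + 184*(I*sqrt(359))) = -558369/(-4613 + 184*I*sqrt(359))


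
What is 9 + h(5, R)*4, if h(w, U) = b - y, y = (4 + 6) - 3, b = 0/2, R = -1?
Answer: -19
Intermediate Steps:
b = 0 (b = 0*(½) = 0)
y = 7 (y = 10 - 3 = 7)
h(w, U) = -7 (h(w, U) = 0 - 1*7 = 0 - 7 = -7)
9 + h(5, R)*4 = 9 - 7*4 = 9 - 28 = -19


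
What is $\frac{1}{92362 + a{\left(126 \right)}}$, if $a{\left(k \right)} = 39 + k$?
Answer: $\frac{1}{92527} \approx 1.0808 \cdot 10^{-5}$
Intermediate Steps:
$\frac{1}{92362 + a{\left(126 \right)}} = \frac{1}{92362 + \left(39 + 126\right)} = \frac{1}{92362 + 165} = \frac{1}{92527}$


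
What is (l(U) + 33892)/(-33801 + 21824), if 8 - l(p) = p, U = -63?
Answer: -33963/11977 ≈ -2.8357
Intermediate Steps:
l(p) = 8 - p
(l(U) + 33892)/(-33801 + 21824) = ((8 - 1*(-63)) + 33892)/(-33801 + 21824) = ((8 + 63) + 33892)/(-11977) = (71 + 33892)*(-1/11977) = 33963*(-1/11977) = -33963/11977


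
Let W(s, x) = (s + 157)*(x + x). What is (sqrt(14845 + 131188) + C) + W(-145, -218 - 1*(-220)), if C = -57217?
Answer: -57169 + sqrt(146033) ≈ -56787.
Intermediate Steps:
W(s, x) = 2*x*(157 + s) (W(s, x) = (157 + s)*(2*x) = 2*x*(157 + s))
(sqrt(14845 + 131188) + C) + W(-145, -218 - 1*(-220)) = (sqrt(14845 + 131188) - 57217) + 2*(-218 - 1*(-220))*(157 - 145) = (sqrt(146033) - 57217) + 2*(-218 + 220)*12 = (-57217 + sqrt(146033)) + 2*2*12 = (-57217 + sqrt(146033)) + 48 = -57169 + sqrt(146033)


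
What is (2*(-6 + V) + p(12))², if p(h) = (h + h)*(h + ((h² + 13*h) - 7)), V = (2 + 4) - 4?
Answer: 53465344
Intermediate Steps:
V = 2 (V = 6 - 4 = 2)
p(h) = 2*h*(-7 + h² + 14*h) (p(h) = (2*h)*(h + (-7 + h² + 13*h)) = (2*h)*(-7 + h² + 14*h) = 2*h*(-7 + h² + 14*h))
(2*(-6 + V) + p(12))² = (2*(-6 + 2) + 2*12*(-7 + 12² + 14*12))² = (2*(-4) + 2*12*(-7 + 144 + 168))² = (-8 + 2*12*305)² = (-8 + 7320)² = 7312² = 53465344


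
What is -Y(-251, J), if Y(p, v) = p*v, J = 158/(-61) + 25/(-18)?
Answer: -1096619/1098 ≈ -998.74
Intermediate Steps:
J = -4369/1098 (J = 158*(-1/61) + 25*(-1/18) = -158/61 - 25/18 = -4369/1098 ≈ -3.9791)
-Y(-251, J) = -(-251)*(-4369)/1098 = -1*1096619/1098 = -1096619/1098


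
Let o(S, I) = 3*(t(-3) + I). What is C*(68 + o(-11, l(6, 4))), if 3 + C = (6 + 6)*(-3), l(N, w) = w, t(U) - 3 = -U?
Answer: -3822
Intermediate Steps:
t(U) = 3 - U
C = -39 (C = -3 + (6 + 6)*(-3) = -3 + 12*(-3) = -3 - 36 = -39)
o(S, I) = 18 + 3*I (o(S, I) = 3*((3 - 1*(-3)) + I) = 3*((3 + 3) + I) = 3*(6 + I) = 18 + 3*I)
C*(68 + o(-11, l(6, 4))) = -39*(68 + (18 + 3*4)) = -39*(68 + (18 + 12)) = -39*(68 + 30) = -39*98 = -3822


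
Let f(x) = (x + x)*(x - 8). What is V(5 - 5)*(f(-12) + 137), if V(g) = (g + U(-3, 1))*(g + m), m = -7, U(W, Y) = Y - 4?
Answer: 12957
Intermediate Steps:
U(W, Y) = -4 + Y
f(x) = 2*x*(-8 + x) (f(x) = (2*x)*(-8 + x) = 2*x*(-8 + x))
V(g) = (-7 + g)*(-3 + g) (V(g) = (g + (-4 + 1))*(g - 7) = (g - 3)*(-7 + g) = (-3 + g)*(-7 + g) = (-7 + g)*(-3 + g))
V(5 - 5)*(f(-12) + 137) = (21 + (5 - 5)**2 - 10*(5 - 5))*(2*(-12)*(-8 - 12) + 137) = (21 + 0**2 - 10*0)*(2*(-12)*(-20) + 137) = (21 + 0 + 0)*(480 + 137) = 21*617 = 12957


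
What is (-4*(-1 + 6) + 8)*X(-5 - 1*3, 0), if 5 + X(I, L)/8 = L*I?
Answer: 480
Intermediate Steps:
X(I, L) = -40 + 8*I*L (X(I, L) = -40 + 8*(L*I) = -40 + 8*(I*L) = -40 + 8*I*L)
(-4*(-1 + 6) + 8)*X(-5 - 1*3, 0) = (-4*(-1 + 6) + 8)*(-40 + 8*(-5 - 1*3)*0) = (-4*5 + 8)*(-40 + 8*(-5 - 3)*0) = (-20 + 8)*(-40 + 8*(-8)*0) = -12*(-40 + 0) = -12*(-40) = 480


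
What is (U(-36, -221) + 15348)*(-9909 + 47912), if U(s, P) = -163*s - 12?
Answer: 805815612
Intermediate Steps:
U(s, P) = -12 - 163*s
(U(-36, -221) + 15348)*(-9909 + 47912) = ((-12 - 163*(-36)) + 15348)*(-9909 + 47912) = ((-12 + 5868) + 15348)*38003 = (5856 + 15348)*38003 = 21204*38003 = 805815612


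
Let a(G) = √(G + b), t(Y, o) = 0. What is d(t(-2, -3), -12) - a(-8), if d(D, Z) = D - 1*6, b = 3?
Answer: -6 - I*√5 ≈ -6.0 - 2.2361*I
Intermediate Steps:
d(D, Z) = -6 + D (d(D, Z) = D - 6 = -6 + D)
a(G) = √(3 + G) (a(G) = √(G + 3) = √(3 + G))
d(t(-2, -3), -12) - a(-8) = (-6 + 0) - √(3 - 8) = -6 - √(-5) = -6 - I*√5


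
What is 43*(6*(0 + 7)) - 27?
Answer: 1779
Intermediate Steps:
43*(6*(0 + 7)) - 27 = 43*(6*7) - 27 = 43*42 - 27 = 1806 - 27 = 1779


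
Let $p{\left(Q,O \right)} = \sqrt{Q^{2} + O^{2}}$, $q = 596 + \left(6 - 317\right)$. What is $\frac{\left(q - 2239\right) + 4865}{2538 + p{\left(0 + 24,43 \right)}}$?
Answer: $\frac{7388118}{6439019} - \frac{14555 \sqrt{97}}{6439019} \approx 1.1251$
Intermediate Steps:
$q = 285$ ($q = 596 - 311 = 285$)
$p{\left(Q,O \right)} = \sqrt{O^{2} + Q^{2}}$
$\frac{\left(q - 2239\right) + 4865}{2538 + p{\left(0 + 24,43 \right)}} = \frac{\left(285 - 2239\right) + 4865}{2538 + \sqrt{43^{2} + \left(0 + 24\right)^{2}}} = \frac{\left(285 - 2239\right) + 4865}{2538 + \sqrt{1849 + 24^{2}}} = \frac{-1954 + 4865}{2538 + \sqrt{1849 + 576}} = \frac{2911}{2538 + \sqrt{2425}} = \frac{2911}{2538 + 5 \sqrt{97}}$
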